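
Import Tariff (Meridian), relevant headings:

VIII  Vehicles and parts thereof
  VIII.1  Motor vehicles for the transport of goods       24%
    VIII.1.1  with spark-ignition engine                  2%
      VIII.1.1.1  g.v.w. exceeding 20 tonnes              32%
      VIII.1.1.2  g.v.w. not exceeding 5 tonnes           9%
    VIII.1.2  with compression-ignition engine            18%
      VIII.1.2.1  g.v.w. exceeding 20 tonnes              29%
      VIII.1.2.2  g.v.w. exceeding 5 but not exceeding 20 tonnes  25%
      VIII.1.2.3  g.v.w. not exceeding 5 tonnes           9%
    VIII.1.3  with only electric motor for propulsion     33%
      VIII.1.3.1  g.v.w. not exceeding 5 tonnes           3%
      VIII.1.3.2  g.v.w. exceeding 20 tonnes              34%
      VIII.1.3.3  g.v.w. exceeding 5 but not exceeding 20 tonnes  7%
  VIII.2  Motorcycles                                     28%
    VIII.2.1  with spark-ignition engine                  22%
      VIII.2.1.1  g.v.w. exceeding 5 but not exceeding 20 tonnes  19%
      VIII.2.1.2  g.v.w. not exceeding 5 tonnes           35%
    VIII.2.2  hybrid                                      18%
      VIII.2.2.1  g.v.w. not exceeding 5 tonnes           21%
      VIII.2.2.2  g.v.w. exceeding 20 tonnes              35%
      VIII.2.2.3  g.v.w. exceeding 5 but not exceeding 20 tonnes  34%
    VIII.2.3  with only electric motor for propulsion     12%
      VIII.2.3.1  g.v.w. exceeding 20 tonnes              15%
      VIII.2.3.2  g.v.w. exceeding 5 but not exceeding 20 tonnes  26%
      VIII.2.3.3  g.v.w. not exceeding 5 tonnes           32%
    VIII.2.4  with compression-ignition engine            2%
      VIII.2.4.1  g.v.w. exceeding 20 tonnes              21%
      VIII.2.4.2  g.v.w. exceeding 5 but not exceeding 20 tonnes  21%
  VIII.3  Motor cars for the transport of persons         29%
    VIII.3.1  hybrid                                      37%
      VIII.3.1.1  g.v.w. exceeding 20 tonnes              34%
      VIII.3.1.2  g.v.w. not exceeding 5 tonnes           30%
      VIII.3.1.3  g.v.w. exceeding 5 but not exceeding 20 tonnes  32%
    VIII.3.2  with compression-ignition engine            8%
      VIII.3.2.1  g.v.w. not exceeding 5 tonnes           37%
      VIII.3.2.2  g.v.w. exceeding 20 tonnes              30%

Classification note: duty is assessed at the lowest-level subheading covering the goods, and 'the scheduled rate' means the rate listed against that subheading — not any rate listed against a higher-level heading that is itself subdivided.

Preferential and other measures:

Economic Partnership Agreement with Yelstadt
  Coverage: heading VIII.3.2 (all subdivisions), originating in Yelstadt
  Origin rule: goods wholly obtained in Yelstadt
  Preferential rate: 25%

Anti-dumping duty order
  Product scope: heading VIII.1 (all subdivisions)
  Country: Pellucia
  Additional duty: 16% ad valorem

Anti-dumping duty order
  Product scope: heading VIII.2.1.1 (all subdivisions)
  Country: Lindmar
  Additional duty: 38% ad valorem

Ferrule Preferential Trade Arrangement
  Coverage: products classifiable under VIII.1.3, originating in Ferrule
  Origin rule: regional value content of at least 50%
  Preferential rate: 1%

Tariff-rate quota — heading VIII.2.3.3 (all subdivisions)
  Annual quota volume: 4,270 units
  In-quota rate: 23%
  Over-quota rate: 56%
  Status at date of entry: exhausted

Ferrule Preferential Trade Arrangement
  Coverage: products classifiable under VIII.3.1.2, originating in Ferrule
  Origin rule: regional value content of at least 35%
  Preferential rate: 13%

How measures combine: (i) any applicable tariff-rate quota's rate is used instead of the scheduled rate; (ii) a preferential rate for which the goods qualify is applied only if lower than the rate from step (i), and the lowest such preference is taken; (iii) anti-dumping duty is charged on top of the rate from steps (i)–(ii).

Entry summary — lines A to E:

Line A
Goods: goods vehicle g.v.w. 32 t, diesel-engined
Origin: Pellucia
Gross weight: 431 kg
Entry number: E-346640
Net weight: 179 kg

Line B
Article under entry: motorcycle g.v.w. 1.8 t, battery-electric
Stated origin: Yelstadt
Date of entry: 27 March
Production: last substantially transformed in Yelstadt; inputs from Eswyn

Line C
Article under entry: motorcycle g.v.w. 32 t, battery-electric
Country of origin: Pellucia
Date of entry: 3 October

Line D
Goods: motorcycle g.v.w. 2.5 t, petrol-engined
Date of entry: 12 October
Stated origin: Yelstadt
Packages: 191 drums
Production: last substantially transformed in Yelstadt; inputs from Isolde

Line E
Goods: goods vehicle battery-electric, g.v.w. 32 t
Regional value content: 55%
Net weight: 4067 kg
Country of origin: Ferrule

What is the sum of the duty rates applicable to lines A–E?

152%

Line A: goods vehicle → VIII.1; diesel-engined → VIII.1.2; g.v.w. 32 t → VIII.1.2.1. Scheduled 29%. anti-dumping (Pellucia, VIII.1): +16%; total 29% + 16% = 45%. → 45%.
Line B: motorcycle → VIII.2; battery-electric → VIII.2.3; g.v.w. 1.8 t → VIII.2.3.3. Scheduled 32%. quota on VIII.2.3.3 exhausted → over-quota 56%; Yelstadt agreement on VIII.3.2: VIII.2.3.3 not covered. → 56%.
Line C: motorcycle → VIII.2; battery-electric → VIII.2.3; g.v.w. 32 t → VIII.2.3.1. Scheduled 15%. No special measure applies. → 15%.
Line D: motorcycle → VIII.2; petrol-engined → VIII.2.1; g.v.w. 2.5 t → VIII.2.1.2. Scheduled 35%. Yelstadt agreement on VIII.3.2: VIII.2.1.2 not covered. → 35%.
Line E: goods vehicle → VIII.1; battery-electric → VIII.1.3; g.v.w. 32 t → VIII.1.3.2. Scheduled 34%. Ferrule agreement on VIII.1.3: RVC ≥ 50% → 1% available; Ferrule agreement on VIII.3.1.2: VIII.1.3.2 not covered; preferential 1%. → 1%.
Sum: 45% + 56% + 15% + 35% + 1% = 152%.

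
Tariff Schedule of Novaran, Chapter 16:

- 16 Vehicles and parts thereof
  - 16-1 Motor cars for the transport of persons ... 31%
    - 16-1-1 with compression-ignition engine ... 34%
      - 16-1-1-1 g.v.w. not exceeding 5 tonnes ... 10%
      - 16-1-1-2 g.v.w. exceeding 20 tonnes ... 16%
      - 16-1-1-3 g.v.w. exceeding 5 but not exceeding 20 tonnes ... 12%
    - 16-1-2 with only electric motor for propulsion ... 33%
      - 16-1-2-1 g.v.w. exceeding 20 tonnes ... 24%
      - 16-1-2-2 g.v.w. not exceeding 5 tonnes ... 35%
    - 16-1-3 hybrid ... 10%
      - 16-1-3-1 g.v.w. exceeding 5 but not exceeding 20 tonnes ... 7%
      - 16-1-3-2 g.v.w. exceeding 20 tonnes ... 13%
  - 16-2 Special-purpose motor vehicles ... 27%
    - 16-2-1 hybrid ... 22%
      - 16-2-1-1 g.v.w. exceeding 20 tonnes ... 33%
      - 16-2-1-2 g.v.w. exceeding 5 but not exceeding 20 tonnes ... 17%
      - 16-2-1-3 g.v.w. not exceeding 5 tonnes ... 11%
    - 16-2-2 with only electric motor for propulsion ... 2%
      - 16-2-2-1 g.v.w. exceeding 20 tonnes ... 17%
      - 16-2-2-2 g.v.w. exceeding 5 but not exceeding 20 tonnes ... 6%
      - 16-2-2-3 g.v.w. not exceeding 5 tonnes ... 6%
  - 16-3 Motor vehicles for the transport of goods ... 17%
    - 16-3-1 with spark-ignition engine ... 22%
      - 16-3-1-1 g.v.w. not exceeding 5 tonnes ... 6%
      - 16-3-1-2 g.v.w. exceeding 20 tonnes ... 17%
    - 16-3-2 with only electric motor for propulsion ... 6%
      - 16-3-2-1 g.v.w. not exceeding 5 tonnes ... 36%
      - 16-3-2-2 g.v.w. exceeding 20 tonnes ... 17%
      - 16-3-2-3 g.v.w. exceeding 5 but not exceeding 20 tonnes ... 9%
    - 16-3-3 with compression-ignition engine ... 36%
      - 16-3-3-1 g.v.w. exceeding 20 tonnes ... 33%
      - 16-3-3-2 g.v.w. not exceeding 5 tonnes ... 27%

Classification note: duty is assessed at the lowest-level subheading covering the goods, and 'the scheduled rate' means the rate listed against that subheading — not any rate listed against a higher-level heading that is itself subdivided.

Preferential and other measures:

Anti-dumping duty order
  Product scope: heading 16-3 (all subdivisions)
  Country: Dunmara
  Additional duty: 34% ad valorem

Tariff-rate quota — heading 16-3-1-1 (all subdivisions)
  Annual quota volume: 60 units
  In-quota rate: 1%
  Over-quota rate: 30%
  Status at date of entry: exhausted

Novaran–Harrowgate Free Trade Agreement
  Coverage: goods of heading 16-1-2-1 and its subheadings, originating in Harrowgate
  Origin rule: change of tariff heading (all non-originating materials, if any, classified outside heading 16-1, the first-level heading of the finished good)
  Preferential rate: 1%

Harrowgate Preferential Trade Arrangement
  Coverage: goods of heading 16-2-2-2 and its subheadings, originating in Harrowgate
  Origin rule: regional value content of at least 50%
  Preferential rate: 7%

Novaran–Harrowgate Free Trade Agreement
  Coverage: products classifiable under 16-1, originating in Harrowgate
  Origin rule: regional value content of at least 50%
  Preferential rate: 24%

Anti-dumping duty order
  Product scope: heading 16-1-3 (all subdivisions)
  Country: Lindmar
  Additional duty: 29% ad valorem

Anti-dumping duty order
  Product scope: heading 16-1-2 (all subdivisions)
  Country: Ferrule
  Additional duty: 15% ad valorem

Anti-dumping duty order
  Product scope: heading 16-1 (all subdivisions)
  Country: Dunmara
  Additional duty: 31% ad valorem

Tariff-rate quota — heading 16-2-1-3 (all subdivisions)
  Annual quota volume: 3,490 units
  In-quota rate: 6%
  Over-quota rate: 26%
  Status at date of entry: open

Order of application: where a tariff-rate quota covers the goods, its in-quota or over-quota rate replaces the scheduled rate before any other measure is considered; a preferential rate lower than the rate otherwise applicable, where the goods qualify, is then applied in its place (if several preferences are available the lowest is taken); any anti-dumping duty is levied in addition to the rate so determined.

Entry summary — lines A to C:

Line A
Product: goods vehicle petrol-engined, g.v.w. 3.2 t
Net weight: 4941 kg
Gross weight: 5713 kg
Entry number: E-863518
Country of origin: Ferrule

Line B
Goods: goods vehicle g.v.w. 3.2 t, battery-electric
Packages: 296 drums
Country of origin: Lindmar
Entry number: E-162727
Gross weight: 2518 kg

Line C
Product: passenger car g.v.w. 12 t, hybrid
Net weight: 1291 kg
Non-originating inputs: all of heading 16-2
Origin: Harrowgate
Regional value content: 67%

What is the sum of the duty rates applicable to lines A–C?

73%

Line A: goods vehicle → 16-3; petrol-engined → 16-3-1; g.v.w. 3.2 t → 16-3-1-1. Scheduled 6%. quota on 16-3-1-1 exhausted → over-quota 30%. → 30%.
Line B: goods vehicle → 16-3; battery-electric → 16-3-2; g.v.w. 3.2 t → 16-3-2-1. Scheduled 36%. No special measure applies. → 36%.
Line C: passenger car → 16-1; hybrid → 16-1-3; g.v.w. 12 t → 16-1-3-1. Scheduled 7%. Harrowgate agreement on 16-1-2-1: 16-1-3-1 not covered; Harrowgate agreement on 16-2-2-2: 16-1-3-1 not covered; Harrowgate agreement on 16-1: RVC ≥ 50% → 24% available; preference 24% not lower than 7% → no reduction. → 7%.
Sum: 30% + 36% + 7% = 73%.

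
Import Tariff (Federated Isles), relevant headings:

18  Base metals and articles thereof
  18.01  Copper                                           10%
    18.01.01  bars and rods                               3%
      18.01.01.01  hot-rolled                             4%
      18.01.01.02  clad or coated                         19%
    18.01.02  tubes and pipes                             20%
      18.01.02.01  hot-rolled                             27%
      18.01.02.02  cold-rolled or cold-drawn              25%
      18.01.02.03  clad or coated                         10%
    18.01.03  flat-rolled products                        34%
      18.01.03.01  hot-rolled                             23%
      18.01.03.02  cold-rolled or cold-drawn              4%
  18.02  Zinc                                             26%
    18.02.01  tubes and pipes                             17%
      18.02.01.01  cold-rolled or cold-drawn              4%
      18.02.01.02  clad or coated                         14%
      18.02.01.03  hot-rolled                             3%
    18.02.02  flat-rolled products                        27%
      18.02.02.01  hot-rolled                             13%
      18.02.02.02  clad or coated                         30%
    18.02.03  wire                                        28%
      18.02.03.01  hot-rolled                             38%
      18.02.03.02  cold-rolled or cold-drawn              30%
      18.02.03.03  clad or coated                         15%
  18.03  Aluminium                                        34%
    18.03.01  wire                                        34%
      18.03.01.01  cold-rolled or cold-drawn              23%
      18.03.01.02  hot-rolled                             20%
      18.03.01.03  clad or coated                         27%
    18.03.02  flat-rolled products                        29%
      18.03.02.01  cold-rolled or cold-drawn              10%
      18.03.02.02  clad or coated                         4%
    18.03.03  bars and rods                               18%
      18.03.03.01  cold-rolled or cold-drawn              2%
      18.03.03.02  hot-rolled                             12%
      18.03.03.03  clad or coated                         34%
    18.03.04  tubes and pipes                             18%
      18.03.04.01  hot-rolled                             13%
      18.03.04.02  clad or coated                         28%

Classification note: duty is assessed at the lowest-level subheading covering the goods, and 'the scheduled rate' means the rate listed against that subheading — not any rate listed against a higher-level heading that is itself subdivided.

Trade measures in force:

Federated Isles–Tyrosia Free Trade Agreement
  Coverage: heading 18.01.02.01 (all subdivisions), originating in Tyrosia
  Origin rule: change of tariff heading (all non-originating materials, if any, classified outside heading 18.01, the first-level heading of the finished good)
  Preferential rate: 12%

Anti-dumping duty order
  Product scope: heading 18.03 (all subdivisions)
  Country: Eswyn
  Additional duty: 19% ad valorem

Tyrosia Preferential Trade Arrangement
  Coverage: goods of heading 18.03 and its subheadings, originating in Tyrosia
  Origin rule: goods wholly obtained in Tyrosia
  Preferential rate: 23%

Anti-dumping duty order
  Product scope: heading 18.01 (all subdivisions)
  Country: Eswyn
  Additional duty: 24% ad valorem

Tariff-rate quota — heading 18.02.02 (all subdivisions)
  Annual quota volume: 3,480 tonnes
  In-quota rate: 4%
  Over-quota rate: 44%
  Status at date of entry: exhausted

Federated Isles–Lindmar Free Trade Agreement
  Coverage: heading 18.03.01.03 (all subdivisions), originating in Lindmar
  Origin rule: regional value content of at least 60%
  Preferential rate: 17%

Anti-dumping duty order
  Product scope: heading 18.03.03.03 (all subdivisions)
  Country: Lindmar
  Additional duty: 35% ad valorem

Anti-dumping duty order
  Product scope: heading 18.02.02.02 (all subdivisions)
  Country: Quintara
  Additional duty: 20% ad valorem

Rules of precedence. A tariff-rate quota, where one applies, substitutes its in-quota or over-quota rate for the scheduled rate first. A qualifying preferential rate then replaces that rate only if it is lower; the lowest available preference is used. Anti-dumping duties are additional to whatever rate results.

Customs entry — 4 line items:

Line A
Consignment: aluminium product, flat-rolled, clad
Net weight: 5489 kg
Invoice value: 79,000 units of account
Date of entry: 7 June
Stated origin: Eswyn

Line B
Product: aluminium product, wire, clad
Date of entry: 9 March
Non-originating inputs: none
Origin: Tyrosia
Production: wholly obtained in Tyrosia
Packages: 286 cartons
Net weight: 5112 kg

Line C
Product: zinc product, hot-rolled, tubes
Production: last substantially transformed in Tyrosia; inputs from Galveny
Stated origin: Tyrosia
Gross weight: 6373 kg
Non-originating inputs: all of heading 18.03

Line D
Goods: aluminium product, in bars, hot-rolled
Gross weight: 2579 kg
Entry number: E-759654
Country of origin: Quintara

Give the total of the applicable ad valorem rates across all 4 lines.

61%

Line A: aluminium → 18.03; flat-rolled → 18.03.02; clad → 18.03.02.02. Scheduled 4%. anti-dumping (Eswyn, 18.03): +19%; total 4% + 19% = 23%. → 23%.
Line B: aluminium → 18.03; wire → 18.03.01; clad → 18.03.01.03. Scheduled 27%. Tyrosia agreement on 18.01.02.01: 18.03.01.03 not covered; Tyrosia agreement on 18.03: wholly obtained → 23% available; preferential 23%. → 23%.
Line C: zinc → 18.02; tubes → 18.02.01; hot-rolled → 18.02.01.03. Scheduled 3%. Tyrosia agreement on 18.01.02.01: 18.02.01.03 not covered; Tyrosia agreement on 18.03: 18.02.01.03 not covered. → 3%.
Line D: aluminium → 18.03; in bars → 18.03.03; hot-rolled → 18.03.03.02. Scheduled 12%. No special measure applies. → 12%.
Sum: 23% + 23% + 3% + 12% = 61%.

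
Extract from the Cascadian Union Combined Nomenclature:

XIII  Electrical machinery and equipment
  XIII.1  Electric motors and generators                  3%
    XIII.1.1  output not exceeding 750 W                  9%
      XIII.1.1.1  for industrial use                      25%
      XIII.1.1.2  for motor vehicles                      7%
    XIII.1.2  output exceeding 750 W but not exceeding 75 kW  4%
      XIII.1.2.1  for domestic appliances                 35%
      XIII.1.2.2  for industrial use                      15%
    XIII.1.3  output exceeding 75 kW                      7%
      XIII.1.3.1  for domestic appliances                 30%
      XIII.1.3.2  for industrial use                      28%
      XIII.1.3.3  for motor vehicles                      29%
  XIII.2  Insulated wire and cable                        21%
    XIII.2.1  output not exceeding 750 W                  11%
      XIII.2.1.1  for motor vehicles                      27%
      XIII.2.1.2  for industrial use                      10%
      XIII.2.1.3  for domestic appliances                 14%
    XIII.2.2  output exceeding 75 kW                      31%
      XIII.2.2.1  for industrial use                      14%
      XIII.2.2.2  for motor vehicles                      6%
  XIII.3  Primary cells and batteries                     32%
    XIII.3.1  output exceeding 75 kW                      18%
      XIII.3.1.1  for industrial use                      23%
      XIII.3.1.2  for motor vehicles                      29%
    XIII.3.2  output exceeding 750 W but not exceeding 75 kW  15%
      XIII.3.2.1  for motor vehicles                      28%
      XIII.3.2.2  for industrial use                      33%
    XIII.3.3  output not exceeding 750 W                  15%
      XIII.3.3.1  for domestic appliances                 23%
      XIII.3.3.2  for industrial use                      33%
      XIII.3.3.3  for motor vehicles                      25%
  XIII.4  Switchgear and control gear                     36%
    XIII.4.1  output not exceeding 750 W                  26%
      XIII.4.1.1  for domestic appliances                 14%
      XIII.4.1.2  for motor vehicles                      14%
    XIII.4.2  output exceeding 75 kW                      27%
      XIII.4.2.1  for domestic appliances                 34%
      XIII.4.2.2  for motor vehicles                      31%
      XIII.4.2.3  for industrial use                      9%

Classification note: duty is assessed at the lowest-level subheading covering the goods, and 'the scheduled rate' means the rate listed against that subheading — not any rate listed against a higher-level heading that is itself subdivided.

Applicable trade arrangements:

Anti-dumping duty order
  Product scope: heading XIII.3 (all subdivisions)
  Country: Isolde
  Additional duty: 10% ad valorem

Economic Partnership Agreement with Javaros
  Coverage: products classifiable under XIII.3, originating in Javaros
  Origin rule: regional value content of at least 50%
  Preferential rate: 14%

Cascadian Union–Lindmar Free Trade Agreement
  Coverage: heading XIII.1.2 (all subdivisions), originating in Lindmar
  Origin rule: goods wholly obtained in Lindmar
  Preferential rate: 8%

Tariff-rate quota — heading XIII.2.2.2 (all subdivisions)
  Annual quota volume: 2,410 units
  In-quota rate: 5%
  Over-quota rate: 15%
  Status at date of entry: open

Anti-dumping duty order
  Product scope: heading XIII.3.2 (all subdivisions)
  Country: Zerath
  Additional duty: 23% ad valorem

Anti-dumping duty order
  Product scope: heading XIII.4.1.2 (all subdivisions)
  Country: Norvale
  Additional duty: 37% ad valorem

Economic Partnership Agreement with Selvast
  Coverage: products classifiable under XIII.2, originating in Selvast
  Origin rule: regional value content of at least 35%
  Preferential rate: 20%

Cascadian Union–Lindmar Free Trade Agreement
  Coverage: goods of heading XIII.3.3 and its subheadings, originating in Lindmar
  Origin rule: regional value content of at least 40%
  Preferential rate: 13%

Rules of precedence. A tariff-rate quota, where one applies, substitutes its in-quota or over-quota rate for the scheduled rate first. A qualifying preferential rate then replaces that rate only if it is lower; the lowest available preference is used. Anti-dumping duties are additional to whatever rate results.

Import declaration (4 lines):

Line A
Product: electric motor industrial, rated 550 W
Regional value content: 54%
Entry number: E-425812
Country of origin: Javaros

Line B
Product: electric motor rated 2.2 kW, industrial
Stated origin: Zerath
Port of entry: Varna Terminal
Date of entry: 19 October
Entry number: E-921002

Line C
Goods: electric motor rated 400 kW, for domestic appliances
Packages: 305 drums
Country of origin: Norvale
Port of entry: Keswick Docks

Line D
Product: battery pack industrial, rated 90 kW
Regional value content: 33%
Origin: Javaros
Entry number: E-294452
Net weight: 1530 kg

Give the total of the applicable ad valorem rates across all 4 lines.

Line A: electric motor → XIII.1; rated 550 W → XIII.1.1; industrial → XIII.1.1.1. Scheduled 25%. Javaros agreement on XIII.3: XIII.1.1.1 not covered. → 25%.
Line B: electric motor → XIII.1; rated 2.2 kW → XIII.1.2; industrial → XIII.1.2.2. Scheduled 15%. No special measure applies. → 15%.
Line C: electric motor → XIII.1; rated 400 kW → XIII.1.3; for domestic appliances → XIII.1.3.1. Scheduled 30%. No special measure applies. → 30%.
Line D: battery pack → XIII.3; rated 90 kW → XIII.3.1; industrial → XIII.3.1.1. Scheduled 23%. Javaros agreement on XIII.3: RVC < 50%. → 23%.
Sum: 25% + 15% + 30% + 23% = 93%.

93%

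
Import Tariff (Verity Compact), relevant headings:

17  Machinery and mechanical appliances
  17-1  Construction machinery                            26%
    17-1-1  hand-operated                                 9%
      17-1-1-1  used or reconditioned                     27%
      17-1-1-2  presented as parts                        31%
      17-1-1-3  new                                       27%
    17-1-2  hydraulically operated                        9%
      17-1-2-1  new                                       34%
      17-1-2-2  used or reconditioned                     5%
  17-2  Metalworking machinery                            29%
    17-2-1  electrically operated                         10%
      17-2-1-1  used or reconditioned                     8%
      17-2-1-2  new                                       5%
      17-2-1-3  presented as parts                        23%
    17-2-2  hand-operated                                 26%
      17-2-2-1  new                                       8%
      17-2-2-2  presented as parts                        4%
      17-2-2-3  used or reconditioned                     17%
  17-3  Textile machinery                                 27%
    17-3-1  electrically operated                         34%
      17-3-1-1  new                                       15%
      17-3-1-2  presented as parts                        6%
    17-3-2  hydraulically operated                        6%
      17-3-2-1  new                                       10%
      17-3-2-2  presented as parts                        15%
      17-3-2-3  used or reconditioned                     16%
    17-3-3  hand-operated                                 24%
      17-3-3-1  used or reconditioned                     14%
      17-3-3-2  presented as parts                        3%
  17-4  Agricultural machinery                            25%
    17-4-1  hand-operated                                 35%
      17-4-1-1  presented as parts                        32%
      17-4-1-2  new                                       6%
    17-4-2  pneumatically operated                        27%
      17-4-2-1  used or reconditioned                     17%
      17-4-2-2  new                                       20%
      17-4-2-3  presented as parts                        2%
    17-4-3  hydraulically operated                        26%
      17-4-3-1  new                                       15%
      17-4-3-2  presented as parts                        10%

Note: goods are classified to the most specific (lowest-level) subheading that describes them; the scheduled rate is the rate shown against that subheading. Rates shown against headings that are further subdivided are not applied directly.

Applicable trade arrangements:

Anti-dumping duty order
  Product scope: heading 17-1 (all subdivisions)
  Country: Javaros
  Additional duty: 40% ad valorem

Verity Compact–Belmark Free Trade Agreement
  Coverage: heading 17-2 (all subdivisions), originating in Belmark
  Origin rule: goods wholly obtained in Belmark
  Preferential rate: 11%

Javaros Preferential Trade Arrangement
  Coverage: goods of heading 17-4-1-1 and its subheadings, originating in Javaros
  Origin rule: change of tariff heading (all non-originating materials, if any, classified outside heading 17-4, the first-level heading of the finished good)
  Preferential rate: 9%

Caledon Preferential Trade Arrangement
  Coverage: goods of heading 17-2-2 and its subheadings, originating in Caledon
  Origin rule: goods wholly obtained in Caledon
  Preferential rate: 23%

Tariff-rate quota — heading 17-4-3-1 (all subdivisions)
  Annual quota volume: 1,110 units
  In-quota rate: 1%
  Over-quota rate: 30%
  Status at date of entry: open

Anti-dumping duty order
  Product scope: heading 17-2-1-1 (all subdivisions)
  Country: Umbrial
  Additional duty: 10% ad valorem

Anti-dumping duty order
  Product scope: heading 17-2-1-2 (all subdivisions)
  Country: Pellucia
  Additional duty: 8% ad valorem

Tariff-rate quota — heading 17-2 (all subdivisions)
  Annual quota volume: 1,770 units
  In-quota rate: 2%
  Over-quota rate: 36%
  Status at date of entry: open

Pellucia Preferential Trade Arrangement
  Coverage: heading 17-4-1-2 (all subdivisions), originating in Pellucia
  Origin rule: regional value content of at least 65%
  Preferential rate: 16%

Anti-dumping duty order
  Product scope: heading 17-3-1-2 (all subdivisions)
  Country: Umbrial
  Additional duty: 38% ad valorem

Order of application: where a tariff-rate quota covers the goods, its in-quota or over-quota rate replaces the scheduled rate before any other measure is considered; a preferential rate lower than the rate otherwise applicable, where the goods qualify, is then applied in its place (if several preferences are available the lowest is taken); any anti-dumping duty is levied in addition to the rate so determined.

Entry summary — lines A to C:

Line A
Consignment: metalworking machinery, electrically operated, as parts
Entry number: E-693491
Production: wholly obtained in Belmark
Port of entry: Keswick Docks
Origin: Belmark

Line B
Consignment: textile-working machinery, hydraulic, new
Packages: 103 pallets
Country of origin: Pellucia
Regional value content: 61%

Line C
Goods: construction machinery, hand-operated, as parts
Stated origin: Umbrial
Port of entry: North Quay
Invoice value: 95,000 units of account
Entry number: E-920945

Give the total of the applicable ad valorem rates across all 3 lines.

43%

Line A: metalworking → 17-2; electrically operated → 17-2-1; as parts → 17-2-1-3. Scheduled 23%. quota on 17-2 open → in-quota 2%; Belmark agreement on 17-2: wholly obtained → 11% available; preference 11% not lower than 2% → no reduction. → 2%.
Line B: textile-working → 17-3; hydraulic → 17-3-2; new → 17-3-2-1. Scheduled 10%. Pellucia agreement on 17-4-1-2: 17-3-2-1 not covered. → 10%.
Line C: construction → 17-1; hand-operated → 17-1-1; as parts → 17-1-1-2. Scheduled 31%. No special measure applies. → 31%.
Sum: 2% + 10% + 31% = 43%.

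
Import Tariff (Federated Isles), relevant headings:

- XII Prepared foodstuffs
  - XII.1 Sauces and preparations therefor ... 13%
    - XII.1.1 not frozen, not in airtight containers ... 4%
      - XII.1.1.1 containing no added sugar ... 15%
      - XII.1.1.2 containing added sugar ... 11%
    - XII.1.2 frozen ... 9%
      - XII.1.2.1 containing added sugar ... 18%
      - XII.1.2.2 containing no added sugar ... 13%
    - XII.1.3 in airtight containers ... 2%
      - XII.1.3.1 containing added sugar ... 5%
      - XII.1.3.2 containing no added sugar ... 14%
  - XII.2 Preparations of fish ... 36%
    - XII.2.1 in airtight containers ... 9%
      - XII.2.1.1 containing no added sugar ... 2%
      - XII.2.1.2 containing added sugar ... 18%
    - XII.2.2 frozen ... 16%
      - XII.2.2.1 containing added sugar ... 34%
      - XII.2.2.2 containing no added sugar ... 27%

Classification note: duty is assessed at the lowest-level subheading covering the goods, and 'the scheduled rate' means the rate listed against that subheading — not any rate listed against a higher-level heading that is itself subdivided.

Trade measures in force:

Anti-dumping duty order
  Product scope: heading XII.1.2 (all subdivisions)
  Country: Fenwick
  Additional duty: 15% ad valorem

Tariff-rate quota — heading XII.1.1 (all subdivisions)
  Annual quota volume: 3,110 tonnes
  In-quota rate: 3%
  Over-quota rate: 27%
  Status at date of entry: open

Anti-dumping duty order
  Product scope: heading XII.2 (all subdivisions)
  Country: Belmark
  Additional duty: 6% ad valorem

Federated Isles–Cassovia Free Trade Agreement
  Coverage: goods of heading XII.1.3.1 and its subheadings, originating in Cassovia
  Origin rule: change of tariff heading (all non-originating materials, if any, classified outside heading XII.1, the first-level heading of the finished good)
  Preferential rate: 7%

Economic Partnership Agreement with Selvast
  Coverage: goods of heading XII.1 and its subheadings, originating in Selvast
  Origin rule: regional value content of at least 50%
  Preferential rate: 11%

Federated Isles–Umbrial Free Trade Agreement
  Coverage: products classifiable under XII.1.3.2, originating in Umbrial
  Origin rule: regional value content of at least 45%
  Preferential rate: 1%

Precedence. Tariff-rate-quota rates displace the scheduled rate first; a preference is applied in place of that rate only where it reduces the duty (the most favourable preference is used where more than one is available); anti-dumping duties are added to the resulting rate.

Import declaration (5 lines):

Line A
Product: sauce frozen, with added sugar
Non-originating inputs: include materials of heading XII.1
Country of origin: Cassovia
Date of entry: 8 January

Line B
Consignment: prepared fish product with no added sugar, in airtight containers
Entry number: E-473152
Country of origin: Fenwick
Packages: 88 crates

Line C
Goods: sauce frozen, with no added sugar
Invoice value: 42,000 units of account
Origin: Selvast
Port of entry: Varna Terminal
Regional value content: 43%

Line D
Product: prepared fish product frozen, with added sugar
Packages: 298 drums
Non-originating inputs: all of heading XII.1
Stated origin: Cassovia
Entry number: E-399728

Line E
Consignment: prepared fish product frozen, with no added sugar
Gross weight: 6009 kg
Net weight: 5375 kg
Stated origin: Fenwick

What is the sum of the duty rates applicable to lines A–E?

94%

Line A: sauce → XII.1; frozen → XII.1.2; with added sugar → XII.1.2.1. Scheduled 18%. Cassovia agreement on XII.1.3.1: XII.1.2.1 not covered. → 18%.
Line B: prepared fish product → XII.2; in airtight containers → XII.2.1; with no added sugar → XII.2.1.1. Scheduled 2%. No special measure applies. → 2%.
Line C: sauce → XII.1; frozen → XII.1.2; with no added sugar → XII.1.2.2. Scheduled 13%. Selvast agreement on XII.1: RVC < 50%. → 13%.
Line D: prepared fish product → XII.2; frozen → XII.2.2; with added sugar → XII.2.2.1. Scheduled 34%. Cassovia agreement on XII.1.3.1: XII.2.2.1 not covered. → 34%.
Line E: prepared fish product → XII.2; frozen → XII.2.2; with no added sugar → XII.2.2.2. Scheduled 27%. No special measure applies. → 27%.
Sum: 18% + 2% + 13% + 34% + 27% = 94%.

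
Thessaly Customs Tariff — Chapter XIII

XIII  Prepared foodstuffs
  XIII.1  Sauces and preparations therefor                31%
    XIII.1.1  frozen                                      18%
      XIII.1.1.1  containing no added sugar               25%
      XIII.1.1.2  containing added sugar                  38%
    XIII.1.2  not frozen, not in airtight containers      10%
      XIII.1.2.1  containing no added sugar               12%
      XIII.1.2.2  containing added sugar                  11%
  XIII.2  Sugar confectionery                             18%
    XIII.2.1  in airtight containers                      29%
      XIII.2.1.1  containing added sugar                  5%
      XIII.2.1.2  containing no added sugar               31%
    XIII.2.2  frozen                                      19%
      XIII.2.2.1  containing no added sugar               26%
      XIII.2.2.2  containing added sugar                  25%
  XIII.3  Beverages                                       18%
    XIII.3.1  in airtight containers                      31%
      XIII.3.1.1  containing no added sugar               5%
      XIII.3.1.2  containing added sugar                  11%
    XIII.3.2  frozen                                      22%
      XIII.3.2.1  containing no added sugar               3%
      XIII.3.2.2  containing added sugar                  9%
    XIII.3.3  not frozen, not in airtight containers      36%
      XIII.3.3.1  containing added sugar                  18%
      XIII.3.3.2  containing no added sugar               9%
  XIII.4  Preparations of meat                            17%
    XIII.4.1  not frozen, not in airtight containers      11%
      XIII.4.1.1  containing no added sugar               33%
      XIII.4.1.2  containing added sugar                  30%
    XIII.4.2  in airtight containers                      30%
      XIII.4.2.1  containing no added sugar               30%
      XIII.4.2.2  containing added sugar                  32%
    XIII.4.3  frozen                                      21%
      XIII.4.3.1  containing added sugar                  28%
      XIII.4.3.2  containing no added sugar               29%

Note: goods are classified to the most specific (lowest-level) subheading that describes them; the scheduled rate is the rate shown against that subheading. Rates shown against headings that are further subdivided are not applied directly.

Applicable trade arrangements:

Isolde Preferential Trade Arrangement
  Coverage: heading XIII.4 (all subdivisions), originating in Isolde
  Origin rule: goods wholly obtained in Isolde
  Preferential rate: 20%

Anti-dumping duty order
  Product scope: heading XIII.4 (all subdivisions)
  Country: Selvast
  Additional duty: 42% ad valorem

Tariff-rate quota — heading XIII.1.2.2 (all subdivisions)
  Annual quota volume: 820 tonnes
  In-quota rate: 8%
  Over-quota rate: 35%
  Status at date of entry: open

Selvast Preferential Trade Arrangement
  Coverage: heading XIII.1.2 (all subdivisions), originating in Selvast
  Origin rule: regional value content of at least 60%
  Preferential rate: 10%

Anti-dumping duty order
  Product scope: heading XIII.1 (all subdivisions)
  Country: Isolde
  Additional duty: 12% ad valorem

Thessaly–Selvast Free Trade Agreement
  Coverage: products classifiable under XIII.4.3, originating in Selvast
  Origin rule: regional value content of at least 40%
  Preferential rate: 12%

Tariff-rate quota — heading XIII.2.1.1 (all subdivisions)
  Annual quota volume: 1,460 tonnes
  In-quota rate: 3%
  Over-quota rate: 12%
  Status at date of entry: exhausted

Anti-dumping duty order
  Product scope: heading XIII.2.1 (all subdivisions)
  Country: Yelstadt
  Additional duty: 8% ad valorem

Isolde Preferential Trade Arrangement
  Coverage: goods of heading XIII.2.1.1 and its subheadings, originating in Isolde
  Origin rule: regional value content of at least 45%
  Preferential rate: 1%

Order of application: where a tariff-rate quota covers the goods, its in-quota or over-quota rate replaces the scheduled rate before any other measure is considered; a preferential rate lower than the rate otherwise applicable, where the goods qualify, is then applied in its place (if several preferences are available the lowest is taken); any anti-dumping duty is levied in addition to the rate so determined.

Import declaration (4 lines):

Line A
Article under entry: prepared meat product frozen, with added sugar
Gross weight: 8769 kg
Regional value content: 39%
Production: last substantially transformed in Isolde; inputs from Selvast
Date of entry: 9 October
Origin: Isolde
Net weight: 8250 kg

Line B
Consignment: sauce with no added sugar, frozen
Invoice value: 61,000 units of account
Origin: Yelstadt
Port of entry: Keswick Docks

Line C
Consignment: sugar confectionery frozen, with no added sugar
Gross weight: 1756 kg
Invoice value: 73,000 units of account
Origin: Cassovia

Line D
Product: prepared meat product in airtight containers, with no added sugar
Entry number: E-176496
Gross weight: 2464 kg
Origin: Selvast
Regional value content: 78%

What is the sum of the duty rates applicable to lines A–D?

151%

Line A: prepared meat product → XIII.4; frozen → XIII.4.3; with added sugar → XIII.4.3.1. Scheduled 28%. Isolde agreement on XIII.4: not wholly obtained; Isolde agreement on XIII.2.1.1: XIII.4.3.1 not covered. → 28%.
Line B: sauce → XIII.1; frozen → XIII.1.1; with no added sugar → XIII.1.1.1. Scheduled 25%. No special measure applies. → 25%.
Line C: sugar confectionery → XIII.2; frozen → XIII.2.2; with no added sugar → XIII.2.2.1. Scheduled 26%. No special measure applies. → 26%.
Line D: prepared meat product → XIII.4; in airtight containers → XIII.4.2; with no added sugar → XIII.4.2.1. Scheduled 30%. Selvast agreement on XIII.1.2: XIII.4.2.1 not covered; Selvast agreement on XIII.4.3: XIII.4.2.1 not covered; anti-dumping (Selvast, XIII.4): +42%; total 30% + 42% = 72%. → 72%.
Sum: 28% + 25% + 26% + 72% = 151%.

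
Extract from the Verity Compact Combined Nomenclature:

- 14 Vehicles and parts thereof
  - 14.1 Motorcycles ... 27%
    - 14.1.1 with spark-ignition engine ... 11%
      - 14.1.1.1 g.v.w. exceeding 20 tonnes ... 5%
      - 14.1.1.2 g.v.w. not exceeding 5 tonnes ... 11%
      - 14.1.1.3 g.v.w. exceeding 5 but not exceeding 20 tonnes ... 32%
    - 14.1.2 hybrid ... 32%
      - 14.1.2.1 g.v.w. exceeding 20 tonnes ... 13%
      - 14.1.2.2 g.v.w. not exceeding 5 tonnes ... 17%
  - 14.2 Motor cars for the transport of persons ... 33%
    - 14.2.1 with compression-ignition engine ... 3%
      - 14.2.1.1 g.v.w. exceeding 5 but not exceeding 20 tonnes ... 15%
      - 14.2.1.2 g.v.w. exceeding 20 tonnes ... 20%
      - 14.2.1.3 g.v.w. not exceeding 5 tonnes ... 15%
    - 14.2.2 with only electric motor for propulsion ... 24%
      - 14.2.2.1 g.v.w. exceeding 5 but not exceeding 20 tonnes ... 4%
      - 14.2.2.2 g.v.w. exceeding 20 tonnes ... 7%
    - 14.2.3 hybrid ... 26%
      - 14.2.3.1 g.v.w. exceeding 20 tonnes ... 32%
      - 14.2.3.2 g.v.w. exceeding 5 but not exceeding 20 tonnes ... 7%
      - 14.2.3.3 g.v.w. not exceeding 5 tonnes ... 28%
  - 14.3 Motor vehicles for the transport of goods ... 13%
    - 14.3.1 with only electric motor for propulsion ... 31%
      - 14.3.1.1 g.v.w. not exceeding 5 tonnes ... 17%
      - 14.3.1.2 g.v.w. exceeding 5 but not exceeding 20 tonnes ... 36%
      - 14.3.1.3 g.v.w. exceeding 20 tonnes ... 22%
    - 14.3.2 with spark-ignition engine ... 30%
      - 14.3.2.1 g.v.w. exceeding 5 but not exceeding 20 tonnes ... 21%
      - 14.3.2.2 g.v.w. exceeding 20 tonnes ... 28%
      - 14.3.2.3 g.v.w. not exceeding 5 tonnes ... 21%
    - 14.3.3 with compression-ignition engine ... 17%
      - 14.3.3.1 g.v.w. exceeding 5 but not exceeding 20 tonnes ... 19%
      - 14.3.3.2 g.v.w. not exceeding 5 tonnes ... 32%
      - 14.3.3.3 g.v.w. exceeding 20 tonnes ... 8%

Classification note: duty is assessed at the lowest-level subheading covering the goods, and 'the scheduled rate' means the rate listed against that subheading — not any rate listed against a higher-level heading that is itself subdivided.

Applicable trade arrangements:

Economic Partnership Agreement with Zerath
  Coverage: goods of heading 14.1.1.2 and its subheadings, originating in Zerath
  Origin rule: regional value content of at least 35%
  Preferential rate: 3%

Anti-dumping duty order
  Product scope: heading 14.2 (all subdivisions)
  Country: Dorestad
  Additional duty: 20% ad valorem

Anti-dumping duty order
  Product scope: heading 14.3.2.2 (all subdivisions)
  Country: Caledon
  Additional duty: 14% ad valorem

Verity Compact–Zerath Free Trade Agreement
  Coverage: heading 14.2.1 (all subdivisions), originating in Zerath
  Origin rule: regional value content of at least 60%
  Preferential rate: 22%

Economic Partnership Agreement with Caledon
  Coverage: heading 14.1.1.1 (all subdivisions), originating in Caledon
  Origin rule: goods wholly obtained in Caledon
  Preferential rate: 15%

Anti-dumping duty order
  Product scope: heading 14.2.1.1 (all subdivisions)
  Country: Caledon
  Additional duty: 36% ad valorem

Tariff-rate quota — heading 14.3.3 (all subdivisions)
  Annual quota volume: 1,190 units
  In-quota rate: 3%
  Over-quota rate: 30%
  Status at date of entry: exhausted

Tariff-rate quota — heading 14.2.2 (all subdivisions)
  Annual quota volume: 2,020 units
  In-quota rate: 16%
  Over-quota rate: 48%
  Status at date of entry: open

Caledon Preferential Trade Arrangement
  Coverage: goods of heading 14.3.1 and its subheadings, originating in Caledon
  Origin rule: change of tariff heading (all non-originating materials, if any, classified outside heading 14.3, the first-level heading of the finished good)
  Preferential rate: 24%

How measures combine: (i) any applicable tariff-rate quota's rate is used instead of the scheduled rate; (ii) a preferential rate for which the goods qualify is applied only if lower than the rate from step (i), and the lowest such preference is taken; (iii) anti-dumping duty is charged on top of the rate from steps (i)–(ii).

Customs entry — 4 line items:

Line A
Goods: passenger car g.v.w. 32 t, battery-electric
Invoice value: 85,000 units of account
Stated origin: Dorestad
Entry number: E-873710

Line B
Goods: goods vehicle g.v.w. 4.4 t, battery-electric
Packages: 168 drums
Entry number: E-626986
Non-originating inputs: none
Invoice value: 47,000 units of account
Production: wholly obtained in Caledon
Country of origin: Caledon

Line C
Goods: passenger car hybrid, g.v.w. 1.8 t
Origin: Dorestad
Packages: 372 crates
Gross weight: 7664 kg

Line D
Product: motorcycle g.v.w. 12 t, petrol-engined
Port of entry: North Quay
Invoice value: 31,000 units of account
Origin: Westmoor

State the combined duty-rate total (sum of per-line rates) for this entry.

Line A: passenger car → 14.2; battery-electric → 14.2.2; g.v.w. 32 t → 14.2.2.2. Scheduled 7%. quota on 14.2.2 open → in-quota 16%; anti-dumping (Dorestad, 14.2): +20%; total 16% + 20% = 36%. → 36%.
Line B: goods vehicle → 14.3; battery-electric → 14.3.1; g.v.w. 4.4 t → 14.3.1.1. Scheduled 17%. Caledon agreement on 14.1.1.1: 14.3.1.1 not covered; Caledon agreement on 14.3.1: CTH met → 24% available; preference 24% not lower than 17% → no reduction. → 17%.
Line C: passenger car → 14.2; hybrid → 14.2.3; g.v.w. 1.8 t → 14.2.3.3. Scheduled 28%. anti-dumping (Dorestad, 14.2): +20%; total 28% + 20% = 48%. → 48%.
Line D: motorcycle → 14.1; petrol-engined → 14.1.1; g.v.w. 12 t → 14.1.1.3. Scheduled 32%. No special measure applies. → 32%.
Sum: 36% + 17% + 48% + 32% = 133%.

133%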